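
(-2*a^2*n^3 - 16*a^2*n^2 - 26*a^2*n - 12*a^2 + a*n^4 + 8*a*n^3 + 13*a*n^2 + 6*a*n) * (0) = 0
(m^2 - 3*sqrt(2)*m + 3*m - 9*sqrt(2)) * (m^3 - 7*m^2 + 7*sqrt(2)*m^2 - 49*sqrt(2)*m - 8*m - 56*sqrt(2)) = m^5 - 4*m^4 + 4*sqrt(2)*m^4 - 71*m^3 - 16*sqrt(2)*m^3 - 116*sqrt(2)*m^2 + 144*m^2 - 96*sqrt(2)*m + 1218*m + 1008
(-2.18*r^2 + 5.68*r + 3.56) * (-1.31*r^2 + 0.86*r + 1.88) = 2.8558*r^4 - 9.3156*r^3 - 3.8772*r^2 + 13.74*r + 6.6928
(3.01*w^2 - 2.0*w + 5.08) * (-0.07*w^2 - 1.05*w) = -0.2107*w^4 - 3.0205*w^3 + 1.7444*w^2 - 5.334*w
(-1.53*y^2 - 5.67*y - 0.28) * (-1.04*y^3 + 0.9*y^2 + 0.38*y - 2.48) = 1.5912*y^5 + 4.5198*y^4 - 5.3932*y^3 + 1.3878*y^2 + 13.9552*y + 0.6944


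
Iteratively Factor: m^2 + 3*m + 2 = (m + 2)*(m + 1)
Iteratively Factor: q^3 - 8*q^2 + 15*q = (q - 3)*(q^2 - 5*q) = q*(q - 3)*(q - 5)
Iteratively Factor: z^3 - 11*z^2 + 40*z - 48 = (z - 4)*(z^2 - 7*z + 12) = (z - 4)*(z - 3)*(z - 4)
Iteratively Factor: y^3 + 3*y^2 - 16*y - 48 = (y - 4)*(y^2 + 7*y + 12) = (y - 4)*(y + 4)*(y + 3)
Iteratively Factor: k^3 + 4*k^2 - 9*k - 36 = (k + 4)*(k^2 - 9) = (k + 3)*(k + 4)*(k - 3)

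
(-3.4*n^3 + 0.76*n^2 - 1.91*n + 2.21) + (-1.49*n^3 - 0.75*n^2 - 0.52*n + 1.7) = -4.89*n^3 + 0.01*n^2 - 2.43*n + 3.91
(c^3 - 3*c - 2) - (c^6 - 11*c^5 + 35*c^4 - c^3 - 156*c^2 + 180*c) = -c^6 + 11*c^5 - 35*c^4 + 2*c^3 + 156*c^2 - 183*c - 2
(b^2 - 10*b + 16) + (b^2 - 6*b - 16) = 2*b^2 - 16*b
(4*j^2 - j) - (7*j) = 4*j^2 - 8*j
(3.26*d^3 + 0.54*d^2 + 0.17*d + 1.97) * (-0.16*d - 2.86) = -0.5216*d^4 - 9.41*d^3 - 1.5716*d^2 - 0.8014*d - 5.6342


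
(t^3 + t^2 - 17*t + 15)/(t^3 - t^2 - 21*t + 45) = (t - 1)/(t - 3)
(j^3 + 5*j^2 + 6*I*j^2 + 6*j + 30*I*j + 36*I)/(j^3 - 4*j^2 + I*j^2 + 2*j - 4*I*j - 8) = (j^3 + j^2*(5 + 6*I) + j*(6 + 30*I) + 36*I)/(j^3 + j^2*(-4 + I) + j*(2 - 4*I) - 8)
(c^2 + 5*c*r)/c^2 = (c + 5*r)/c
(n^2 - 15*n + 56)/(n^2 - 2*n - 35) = (n - 8)/(n + 5)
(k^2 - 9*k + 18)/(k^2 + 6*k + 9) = (k^2 - 9*k + 18)/(k^2 + 6*k + 9)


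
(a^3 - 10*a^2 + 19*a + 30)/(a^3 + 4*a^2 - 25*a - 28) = (a^2 - 11*a + 30)/(a^2 + 3*a - 28)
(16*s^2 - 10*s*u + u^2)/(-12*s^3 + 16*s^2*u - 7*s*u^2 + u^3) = (-8*s + u)/(6*s^2 - 5*s*u + u^2)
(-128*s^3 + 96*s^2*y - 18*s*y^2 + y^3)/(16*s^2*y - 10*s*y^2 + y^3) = (-8*s + y)/y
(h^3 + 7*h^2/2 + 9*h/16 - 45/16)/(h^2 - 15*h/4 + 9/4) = (4*h^2 + 17*h + 15)/(4*(h - 3))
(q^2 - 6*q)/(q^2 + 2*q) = (q - 6)/(q + 2)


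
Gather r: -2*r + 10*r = 8*r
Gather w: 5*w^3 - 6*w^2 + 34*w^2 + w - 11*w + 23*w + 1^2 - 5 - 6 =5*w^3 + 28*w^2 + 13*w - 10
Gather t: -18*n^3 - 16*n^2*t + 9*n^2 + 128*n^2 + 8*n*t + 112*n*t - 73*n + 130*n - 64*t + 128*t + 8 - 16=-18*n^3 + 137*n^2 + 57*n + t*(-16*n^2 + 120*n + 64) - 8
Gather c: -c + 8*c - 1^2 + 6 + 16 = 7*c + 21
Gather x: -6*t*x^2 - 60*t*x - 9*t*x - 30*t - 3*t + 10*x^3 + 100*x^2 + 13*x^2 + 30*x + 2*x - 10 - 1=-33*t + 10*x^3 + x^2*(113 - 6*t) + x*(32 - 69*t) - 11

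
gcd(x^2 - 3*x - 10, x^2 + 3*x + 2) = x + 2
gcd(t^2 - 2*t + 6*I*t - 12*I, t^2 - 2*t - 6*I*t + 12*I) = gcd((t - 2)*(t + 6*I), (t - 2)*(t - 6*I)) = t - 2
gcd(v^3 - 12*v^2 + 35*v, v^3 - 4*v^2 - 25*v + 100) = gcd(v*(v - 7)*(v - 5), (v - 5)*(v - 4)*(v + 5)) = v - 5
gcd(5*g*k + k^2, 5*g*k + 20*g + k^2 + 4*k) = 5*g + k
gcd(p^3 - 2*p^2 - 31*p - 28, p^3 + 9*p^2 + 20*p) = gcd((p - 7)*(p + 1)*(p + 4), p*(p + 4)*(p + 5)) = p + 4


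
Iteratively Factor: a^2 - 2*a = (a)*(a - 2)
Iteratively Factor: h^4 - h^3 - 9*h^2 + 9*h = (h - 1)*(h^3 - 9*h) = (h - 3)*(h - 1)*(h^2 + 3*h) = (h - 3)*(h - 1)*(h + 3)*(h)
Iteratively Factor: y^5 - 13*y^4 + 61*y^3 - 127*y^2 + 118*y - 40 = (y - 4)*(y^4 - 9*y^3 + 25*y^2 - 27*y + 10) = (y - 4)*(y - 2)*(y^3 - 7*y^2 + 11*y - 5) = (y - 4)*(y - 2)*(y - 1)*(y^2 - 6*y + 5) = (y - 5)*(y - 4)*(y - 2)*(y - 1)*(y - 1)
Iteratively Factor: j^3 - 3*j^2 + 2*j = (j)*(j^2 - 3*j + 2) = j*(j - 1)*(j - 2)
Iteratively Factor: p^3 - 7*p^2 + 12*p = (p)*(p^2 - 7*p + 12) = p*(p - 4)*(p - 3)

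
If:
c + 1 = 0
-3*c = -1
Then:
No Solution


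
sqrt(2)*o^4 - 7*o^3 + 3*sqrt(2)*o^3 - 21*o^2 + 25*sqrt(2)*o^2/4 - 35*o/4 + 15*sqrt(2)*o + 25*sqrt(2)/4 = (o + 5/2)*(o - 5*sqrt(2)/2)*(o - sqrt(2))*(sqrt(2)*o + sqrt(2)/2)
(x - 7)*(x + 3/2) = x^2 - 11*x/2 - 21/2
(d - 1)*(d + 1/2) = d^2 - d/2 - 1/2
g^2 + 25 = (g - 5*I)*(g + 5*I)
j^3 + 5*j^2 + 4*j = j*(j + 1)*(j + 4)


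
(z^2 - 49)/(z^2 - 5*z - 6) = (49 - z^2)/(-z^2 + 5*z + 6)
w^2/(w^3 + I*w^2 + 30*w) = w/(w^2 + I*w + 30)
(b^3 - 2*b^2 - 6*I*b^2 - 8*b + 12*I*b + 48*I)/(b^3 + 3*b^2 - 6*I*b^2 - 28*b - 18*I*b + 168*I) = (b + 2)/(b + 7)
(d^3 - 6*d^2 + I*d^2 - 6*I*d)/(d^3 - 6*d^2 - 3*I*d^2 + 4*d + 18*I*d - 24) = d/(d - 4*I)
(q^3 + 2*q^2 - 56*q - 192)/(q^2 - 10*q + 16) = (q^2 + 10*q + 24)/(q - 2)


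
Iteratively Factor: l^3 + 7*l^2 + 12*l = (l + 3)*(l^2 + 4*l) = l*(l + 3)*(l + 4)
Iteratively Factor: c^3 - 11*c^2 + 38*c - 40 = (c - 5)*(c^2 - 6*c + 8) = (c - 5)*(c - 4)*(c - 2)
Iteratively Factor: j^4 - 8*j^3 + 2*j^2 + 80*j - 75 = (j - 1)*(j^3 - 7*j^2 - 5*j + 75) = (j - 5)*(j - 1)*(j^2 - 2*j - 15) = (j - 5)^2*(j - 1)*(j + 3)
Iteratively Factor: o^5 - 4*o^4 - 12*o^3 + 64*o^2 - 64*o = (o - 2)*(o^4 - 2*o^3 - 16*o^2 + 32*o) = (o - 4)*(o - 2)*(o^3 + 2*o^2 - 8*o) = (o - 4)*(o - 2)*(o + 4)*(o^2 - 2*o) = o*(o - 4)*(o - 2)*(o + 4)*(o - 2)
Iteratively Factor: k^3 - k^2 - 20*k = (k - 5)*(k^2 + 4*k) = k*(k - 5)*(k + 4)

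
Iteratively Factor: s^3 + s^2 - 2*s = (s)*(s^2 + s - 2) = s*(s + 2)*(s - 1)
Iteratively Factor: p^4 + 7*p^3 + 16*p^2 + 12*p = (p + 3)*(p^3 + 4*p^2 + 4*p) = (p + 2)*(p + 3)*(p^2 + 2*p) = (p + 2)^2*(p + 3)*(p)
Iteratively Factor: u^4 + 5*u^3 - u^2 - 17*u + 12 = (u + 4)*(u^3 + u^2 - 5*u + 3) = (u - 1)*(u + 4)*(u^2 + 2*u - 3) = (u - 1)*(u + 3)*(u + 4)*(u - 1)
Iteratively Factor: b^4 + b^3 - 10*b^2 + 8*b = (b)*(b^3 + b^2 - 10*b + 8) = b*(b - 2)*(b^2 + 3*b - 4) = b*(b - 2)*(b - 1)*(b + 4)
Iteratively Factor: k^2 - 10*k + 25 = (k - 5)*(k - 5)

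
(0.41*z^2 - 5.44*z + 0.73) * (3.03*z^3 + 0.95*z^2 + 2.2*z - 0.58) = 1.2423*z^5 - 16.0937*z^4 - 2.0541*z^3 - 11.5123*z^2 + 4.7612*z - 0.4234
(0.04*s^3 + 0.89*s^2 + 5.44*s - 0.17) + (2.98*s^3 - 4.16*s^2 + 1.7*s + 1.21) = 3.02*s^3 - 3.27*s^2 + 7.14*s + 1.04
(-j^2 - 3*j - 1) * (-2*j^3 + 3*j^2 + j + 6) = 2*j^5 + 3*j^4 - 8*j^3 - 12*j^2 - 19*j - 6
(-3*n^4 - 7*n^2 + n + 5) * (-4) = 12*n^4 + 28*n^2 - 4*n - 20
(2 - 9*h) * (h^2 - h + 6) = -9*h^3 + 11*h^2 - 56*h + 12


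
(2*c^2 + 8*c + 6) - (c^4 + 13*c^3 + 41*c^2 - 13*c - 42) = -c^4 - 13*c^3 - 39*c^2 + 21*c + 48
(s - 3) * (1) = s - 3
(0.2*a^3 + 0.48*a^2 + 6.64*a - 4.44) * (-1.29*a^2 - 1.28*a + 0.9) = -0.258*a^5 - 0.8752*a^4 - 9.0*a^3 - 2.3396*a^2 + 11.6592*a - 3.996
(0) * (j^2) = 0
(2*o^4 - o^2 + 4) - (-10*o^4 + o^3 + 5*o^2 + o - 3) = 12*o^4 - o^3 - 6*o^2 - o + 7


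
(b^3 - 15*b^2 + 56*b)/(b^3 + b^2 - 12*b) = (b^2 - 15*b + 56)/(b^2 + b - 12)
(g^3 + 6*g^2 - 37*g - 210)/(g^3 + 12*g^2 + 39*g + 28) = (g^2 - g - 30)/(g^2 + 5*g + 4)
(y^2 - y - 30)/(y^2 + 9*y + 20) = (y - 6)/(y + 4)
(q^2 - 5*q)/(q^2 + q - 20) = q*(q - 5)/(q^2 + q - 20)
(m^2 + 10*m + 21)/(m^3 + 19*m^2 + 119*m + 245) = (m + 3)/(m^2 + 12*m + 35)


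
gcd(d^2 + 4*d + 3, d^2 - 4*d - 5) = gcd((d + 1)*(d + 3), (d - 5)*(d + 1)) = d + 1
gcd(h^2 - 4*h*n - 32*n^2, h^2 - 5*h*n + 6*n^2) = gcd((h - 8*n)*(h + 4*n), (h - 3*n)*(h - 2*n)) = 1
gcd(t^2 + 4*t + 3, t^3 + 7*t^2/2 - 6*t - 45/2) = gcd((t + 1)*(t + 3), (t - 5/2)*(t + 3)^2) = t + 3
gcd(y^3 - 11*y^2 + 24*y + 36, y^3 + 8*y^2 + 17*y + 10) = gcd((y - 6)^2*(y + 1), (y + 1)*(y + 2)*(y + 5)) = y + 1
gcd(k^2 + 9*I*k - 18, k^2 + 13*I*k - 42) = k + 6*I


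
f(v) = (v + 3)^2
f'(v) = 2*v + 6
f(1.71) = 22.18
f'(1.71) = 9.42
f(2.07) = 25.70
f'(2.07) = 10.14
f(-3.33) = 0.11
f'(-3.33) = -0.66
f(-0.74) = 5.11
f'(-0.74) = 4.52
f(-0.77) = 4.97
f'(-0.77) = 4.46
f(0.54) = 12.53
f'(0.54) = 7.08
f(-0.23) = 7.67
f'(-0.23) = 5.54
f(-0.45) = 6.50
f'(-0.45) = 5.10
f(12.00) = 225.00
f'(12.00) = 30.00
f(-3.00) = 0.00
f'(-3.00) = 0.00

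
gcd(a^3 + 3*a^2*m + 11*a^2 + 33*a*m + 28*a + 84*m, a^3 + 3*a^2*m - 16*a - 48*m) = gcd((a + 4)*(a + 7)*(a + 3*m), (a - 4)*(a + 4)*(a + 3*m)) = a^2 + 3*a*m + 4*a + 12*m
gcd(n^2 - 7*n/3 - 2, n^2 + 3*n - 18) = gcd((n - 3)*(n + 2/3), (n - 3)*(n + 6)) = n - 3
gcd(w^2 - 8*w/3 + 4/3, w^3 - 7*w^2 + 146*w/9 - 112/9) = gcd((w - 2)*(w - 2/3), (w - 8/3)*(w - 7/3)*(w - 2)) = w - 2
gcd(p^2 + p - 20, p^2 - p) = 1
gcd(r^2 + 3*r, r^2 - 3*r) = r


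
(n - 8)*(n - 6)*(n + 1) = n^3 - 13*n^2 + 34*n + 48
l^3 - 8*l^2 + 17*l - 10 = (l - 5)*(l - 2)*(l - 1)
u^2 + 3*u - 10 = (u - 2)*(u + 5)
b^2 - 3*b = b*(b - 3)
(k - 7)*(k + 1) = k^2 - 6*k - 7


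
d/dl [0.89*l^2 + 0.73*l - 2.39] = 1.78*l + 0.73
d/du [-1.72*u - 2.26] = -1.72000000000000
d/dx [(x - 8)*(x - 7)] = 2*x - 15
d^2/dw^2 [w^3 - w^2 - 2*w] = 6*w - 2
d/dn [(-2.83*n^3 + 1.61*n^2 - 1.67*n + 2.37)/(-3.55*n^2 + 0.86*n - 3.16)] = (10.0465*n^4 - 4.8676*n^3 + 22.2845*n^2 + 6.6518*n + 3.239)/(12.6025*n^4 - 6.106*n^3 + 23.1756*n^2 - 5.4352*n + 9.9856)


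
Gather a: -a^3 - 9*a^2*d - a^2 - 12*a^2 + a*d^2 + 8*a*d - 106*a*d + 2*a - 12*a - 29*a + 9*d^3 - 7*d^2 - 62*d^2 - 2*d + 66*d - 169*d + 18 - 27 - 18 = -a^3 + a^2*(-9*d - 13) + a*(d^2 - 98*d - 39) + 9*d^3 - 69*d^2 - 105*d - 27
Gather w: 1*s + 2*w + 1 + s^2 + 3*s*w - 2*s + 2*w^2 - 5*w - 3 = s^2 - s + 2*w^2 + w*(3*s - 3) - 2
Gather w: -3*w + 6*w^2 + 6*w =6*w^2 + 3*w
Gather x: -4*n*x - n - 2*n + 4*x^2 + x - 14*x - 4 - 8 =-3*n + 4*x^2 + x*(-4*n - 13) - 12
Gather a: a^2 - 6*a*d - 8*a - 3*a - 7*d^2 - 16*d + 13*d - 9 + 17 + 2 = a^2 + a*(-6*d - 11) - 7*d^2 - 3*d + 10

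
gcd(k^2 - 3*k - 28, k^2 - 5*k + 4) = 1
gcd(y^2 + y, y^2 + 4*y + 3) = y + 1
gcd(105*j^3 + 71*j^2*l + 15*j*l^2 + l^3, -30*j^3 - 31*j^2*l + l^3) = 5*j + l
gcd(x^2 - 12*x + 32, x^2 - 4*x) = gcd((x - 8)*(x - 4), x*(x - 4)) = x - 4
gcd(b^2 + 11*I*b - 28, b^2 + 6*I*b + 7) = b + 7*I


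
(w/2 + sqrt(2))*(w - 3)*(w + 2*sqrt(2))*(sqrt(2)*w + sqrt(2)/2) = sqrt(2)*w^4/2 - 5*sqrt(2)*w^3/4 + 4*w^3 - 10*w^2 + 13*sqrt(2)*w^2/4 - 10*sqrt(2)*w - 6*w - 6*sqrt(2)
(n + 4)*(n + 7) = n^2 + 11*n + 28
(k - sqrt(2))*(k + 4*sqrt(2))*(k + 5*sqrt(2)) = k^3 + 8*sqrt(2)*k^2 + 22*k - 40*sqrt(2)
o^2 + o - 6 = (o - 2)*(o + 3)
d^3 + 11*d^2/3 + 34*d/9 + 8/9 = (d + 1/3)*(d + 4/3)*(d + 2)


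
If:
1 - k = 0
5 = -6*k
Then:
No Solution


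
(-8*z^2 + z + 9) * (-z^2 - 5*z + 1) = 8*z^4 + 39*z^3 - 22*z^2 - 44*z + 9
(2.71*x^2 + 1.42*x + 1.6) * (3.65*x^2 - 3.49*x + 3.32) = 9.8915*x^4 - 4.2749*x^3 + 9.8814*x^2 - 0.869600000000001*x + 5.312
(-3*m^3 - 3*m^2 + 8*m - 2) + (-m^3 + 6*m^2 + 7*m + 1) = -4*m^3 + 3*m^2 + 15*m - 1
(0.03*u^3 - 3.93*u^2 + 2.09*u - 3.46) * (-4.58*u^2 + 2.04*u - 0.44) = -0.1374*u^5 + 18.0606*u^4 - 17.6026*u^3 + 21.8396*u^2 - 7.978*u + 1.5224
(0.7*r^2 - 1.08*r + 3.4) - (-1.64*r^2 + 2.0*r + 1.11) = 2.34*r^2 - 3.08*r + 2.29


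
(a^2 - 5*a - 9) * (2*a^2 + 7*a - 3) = 2*a^4 - 3*a^3 - 56*a^2 - 48*a + 27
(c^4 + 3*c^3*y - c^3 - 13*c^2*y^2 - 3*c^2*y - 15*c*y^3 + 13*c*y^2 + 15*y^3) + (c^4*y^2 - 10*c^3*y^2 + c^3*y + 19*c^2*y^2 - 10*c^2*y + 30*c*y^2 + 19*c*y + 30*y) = c^4*y^2 + c^4 - 10*c^3*y^2 + 4*c^3*y - c^3 + 6*c^2*y^2 - 13*c^2*y - 15*c*y^3 + 43*c*y^2 + 19*c*y + 15*y^3 + 30*y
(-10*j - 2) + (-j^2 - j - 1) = -j^2 - 11*j - 3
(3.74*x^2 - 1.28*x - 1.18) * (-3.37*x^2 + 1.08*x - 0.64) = -12.6038*x^4 + 8.3528*x^3 + 0.2006*x^2 - 0.4552*x + 0.7552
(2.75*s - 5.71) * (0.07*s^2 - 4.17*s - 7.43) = 0.1925*s^3 - 11.8672*s^2 + 3.3782*s + 42.4253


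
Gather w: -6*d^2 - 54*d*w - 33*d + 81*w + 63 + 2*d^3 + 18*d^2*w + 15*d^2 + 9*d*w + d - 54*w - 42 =2*d^3 + 9*d^2 - 32*d + w*(18*d^2 - 45*d + 27) + 21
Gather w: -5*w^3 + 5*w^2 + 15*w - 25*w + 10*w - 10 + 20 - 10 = -5*w^3 + 5*w^2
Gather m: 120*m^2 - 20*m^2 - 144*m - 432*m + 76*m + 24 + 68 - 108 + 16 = 100*m^2 - 500*m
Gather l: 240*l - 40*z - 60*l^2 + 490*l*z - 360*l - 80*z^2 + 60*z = -60*l^2 + l*(490*z - 120) - 80*z^2 + 20*z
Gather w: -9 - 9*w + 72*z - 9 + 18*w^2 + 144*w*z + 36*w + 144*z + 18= 18*w^2 + w*(144*z + 27) + 216*z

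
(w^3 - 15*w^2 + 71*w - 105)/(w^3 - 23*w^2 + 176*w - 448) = (w^2 - 8*w + 15)/(w^2 - 16*w + 64)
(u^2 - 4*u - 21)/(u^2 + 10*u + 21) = (u - 7)/(u + 7)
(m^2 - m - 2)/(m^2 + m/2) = 2*(m^2 - m - 2)/(m*(2*m + 1))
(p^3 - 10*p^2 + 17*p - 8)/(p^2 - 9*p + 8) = p - 1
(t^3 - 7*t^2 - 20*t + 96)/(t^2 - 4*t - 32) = t - 3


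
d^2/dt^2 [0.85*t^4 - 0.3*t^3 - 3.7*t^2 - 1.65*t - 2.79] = 10.2*t^2 - 1.8*t - 7.4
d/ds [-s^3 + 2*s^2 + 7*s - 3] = -3*s^2 + 4*s + 7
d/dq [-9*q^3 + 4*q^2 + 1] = q*(8 - 27*q)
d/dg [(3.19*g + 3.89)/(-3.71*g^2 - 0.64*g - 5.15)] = (11.8349*g^2 + 28.8638*g - 13.9389)/(13.7641*g^4 + 4.7488*g^3 + 38.6226*g^2 + 6.592*g + 26.5225)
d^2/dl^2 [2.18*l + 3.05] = 0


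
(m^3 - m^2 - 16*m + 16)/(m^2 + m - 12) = (m^2 - 5*m + 4)/(m - 3)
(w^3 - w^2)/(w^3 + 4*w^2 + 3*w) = w*(w - 1)/(w^2 + 4*w + 3)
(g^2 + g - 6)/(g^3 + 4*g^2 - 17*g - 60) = (g - 2)/(g^2 + g - 20)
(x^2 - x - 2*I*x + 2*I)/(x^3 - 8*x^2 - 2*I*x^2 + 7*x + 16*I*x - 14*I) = 1/(x - 7)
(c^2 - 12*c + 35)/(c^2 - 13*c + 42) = (c - 5)/(c - 6)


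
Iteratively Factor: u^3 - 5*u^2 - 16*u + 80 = (u + 4)*(u^2 - 9*u + 20) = (u - 5)*(u + 4)*(u - 4)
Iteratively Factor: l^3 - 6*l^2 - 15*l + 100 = (l + 4)*(l^2 - 10*l + 25) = (l - 5)*(l + 4)*(l - 5)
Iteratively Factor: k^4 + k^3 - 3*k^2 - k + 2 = (k - 1)*(k^3 + 2*k^2 - k - 2) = (k - 1)^2*(k^2 + 3*k + 2) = (k - 1)^2*(k + 1)*(k + 2)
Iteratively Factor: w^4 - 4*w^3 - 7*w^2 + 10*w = (w - 5)*(w^3 + w^2 - 2*w) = w*(w - 5)*(w^2 + w - 2) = w*(w - 5)*(w - 1)*(w + 2)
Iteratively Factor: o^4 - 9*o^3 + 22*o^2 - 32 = (o - 4)*(o^3 - 5*o^2 + 2*o + 8) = (o - 4)*(o - 2)*(o^2 - 3*o - 4) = (o - 4)*(o - 2)*(o + 1)*(o - 4)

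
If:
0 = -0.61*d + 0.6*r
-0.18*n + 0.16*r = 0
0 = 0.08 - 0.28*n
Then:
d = 0.32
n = 0.29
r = 0.32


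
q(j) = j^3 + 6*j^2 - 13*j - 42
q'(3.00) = 50.00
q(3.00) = 0.00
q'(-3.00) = -22.00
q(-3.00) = 24.00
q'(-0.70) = -19.93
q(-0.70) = -30.30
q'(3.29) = 58.95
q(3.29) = 15.79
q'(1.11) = 4.02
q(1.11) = -47.67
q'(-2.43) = -24.45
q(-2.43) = 10.67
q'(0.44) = -7.14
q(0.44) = -46.47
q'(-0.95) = -21.69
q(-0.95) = -25.09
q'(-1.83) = -24.91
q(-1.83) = -4.25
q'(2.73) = 42.12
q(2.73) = -12.43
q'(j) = 3*j^2 + 12*j - 13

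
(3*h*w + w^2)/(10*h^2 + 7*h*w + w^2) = w*(3*h + w)/(10*h^2 + 7*h*w + w^2)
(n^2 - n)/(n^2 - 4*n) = (n - 1)/(n - 4)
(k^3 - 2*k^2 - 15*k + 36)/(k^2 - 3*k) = k + 1 - 12/k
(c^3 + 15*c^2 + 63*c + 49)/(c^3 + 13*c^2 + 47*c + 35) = (c + 7)/(c + 5)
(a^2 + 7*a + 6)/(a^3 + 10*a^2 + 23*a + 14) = (a + 6)/(a^2 + 9*a + 14)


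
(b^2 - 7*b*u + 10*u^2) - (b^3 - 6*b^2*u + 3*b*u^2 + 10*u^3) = -b^3 + 6*b^2*u + b^2 - 3*b*u^2 - 7*b*u - 10*u^3 + 10*u^2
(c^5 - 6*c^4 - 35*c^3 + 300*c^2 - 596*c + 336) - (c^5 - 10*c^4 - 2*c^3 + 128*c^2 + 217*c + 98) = 4*c^4 - 33*c^3 + 172*c^2 - 813*c + 238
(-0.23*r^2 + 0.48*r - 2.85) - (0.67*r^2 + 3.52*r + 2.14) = -0.9*r^2 - 3.04*r - 4.99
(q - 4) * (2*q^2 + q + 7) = 2*q^3 - 7*q^2 + 3*q - 28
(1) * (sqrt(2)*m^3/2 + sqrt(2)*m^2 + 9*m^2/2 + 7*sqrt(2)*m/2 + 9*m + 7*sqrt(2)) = sqrt(2)*m^3/2 + sqrt(2)*m^2 + 9*m^2/2 + 7*sqrt(2)*m/2 + 9*m + 7*sqrt(2)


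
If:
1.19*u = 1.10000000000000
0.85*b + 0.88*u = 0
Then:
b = -0.96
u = 0.92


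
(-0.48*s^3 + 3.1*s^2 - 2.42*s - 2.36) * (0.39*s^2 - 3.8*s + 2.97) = -0.1872*s^5 + 3.033*s^4 - 14.1494*s^3 + 17.4826*s^2 + 1.7806*s - 7.0092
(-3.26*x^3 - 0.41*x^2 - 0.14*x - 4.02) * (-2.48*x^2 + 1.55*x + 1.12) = 8.0848*x^5 - 4.0362*x^4 - 3.9395*x^3 + 9.2934*x^2 - 6.3878*x - 4.5024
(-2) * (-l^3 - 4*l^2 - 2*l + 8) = 2*l^3 + 8*l^2 + 4*l - 16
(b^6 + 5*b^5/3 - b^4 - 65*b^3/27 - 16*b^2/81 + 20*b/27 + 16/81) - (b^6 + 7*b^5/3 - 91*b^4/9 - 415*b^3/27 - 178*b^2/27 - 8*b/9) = -2*b^5/3 + 82*b^4/9 + 350*b^3/27 + 518*b^2/81 + 44*b/27 + 16/81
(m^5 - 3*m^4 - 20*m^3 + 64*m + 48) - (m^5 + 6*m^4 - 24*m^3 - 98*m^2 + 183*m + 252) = -9*m^4 + 4*m^3 + 98*m^2 - 119*m - 204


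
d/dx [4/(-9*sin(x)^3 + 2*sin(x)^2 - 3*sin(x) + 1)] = 4*(27*sin(x)^2 - 4*sin(x) + 3)*cos(x)/(9*sin(x)^3 - 2*sin(x)^2 + 3*sin(x) - 1)^2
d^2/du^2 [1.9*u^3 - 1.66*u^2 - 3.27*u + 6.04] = 11.4*u - 3.32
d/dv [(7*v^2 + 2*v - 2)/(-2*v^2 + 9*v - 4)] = (67*v^2 - 64*v + 10)/(4*v^4 - 36*v^3 + 97*v^2 - 72*v + 16)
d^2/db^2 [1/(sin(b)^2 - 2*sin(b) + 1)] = -(4*sin(b) + 6)/(sin(b) - 1)^3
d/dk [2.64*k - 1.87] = 2.64000000000000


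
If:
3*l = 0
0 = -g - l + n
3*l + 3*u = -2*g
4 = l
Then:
No Solution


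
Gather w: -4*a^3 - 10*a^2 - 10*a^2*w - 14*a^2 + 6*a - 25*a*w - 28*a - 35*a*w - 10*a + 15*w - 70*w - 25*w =-4*a^3 - 24*a^2 - 32*a + w*(-10*a^2 - 60*a - 80)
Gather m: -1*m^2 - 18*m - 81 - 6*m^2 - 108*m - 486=-7*m^2 - 126*m - 567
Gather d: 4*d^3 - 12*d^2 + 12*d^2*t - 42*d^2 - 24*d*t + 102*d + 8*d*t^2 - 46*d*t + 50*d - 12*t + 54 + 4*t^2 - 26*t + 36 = 4*d^3 + d^2*(12*t - 54) + d*(8*t^2 - 70*t + 152) + 4*t^2 - 38*t + 90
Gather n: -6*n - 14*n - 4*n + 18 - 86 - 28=-24*n - 96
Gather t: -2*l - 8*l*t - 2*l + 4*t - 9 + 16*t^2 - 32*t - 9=-4*l + 16*t^2 + t*(-8*l - 28) - 18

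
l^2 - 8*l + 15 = (l - 5)*(l - 3)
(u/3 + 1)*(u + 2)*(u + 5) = u^3/3 + 10*u^2/3 + 31*u/3 + 10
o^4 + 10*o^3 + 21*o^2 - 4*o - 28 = (o - 1)*(o + 2)^2*(o + 7)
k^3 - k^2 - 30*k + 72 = (k - 4)*(k - 3)*(k + 6)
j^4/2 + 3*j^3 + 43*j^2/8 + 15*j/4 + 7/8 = (j/2 + 1/2)*(j + 1/2)*(j + 1)*(j + 7/2)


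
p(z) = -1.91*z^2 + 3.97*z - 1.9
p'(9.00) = -30.41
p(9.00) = -120.88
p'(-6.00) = 26.89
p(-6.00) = -94.48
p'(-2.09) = 11.95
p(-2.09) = -18.54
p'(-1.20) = 8.55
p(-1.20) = -9.41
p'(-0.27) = 5.00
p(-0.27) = -3.11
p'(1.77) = -2.79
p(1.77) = -0.86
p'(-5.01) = 23.11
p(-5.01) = -69.73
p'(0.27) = 2.94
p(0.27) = -0.97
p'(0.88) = 0.61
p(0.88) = 0.11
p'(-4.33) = 20.51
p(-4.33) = -54.90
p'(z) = 3.97 - 3.82*z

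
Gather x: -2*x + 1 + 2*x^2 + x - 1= 2*x^2 - x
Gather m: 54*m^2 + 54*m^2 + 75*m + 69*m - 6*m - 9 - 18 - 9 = 108*m^2 + 138*m - 36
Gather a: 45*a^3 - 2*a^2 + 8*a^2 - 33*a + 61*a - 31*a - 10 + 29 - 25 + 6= 45*a^3 + 6*a^2 - 3*a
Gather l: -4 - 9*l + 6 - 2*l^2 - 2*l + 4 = -2*l^2 - 11*l + 6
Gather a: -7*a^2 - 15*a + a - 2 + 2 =-7*a^2 - 14*a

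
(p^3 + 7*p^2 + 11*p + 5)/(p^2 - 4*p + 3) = (p^3 + 7*p^2 + 11*p + 5)/(p^2 - 4*p + 3)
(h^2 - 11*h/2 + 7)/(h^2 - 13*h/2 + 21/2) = (h - 2)/(h - 3)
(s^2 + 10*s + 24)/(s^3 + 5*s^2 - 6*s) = (s + 4)/(s*(s - 1))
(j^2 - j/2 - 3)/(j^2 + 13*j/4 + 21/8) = 4*(j - 2)/(4*j + 7)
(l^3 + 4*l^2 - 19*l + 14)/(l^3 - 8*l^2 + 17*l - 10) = (l + 7)/(l - 5)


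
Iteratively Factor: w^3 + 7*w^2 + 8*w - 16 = (w + 4)*(w^2 + 3*w - 4) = (w + 4)^2*(w - 1)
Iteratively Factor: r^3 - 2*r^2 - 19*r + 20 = (r + 4)*(r^2 - 6*r + 5) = (r - 1)*(r + 4)*(r - 5)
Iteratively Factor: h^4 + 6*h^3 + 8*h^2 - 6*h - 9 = (h + 1)*(h^3 + 5*h^2 + 3*h - 9) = (h + 1)*(h + 3)*(h^2 + 2*h - 3) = (h + 1)*(h + 3)^2*(h - 1)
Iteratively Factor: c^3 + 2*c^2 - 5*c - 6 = (c + 3)*(c^2 - c - 2) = (c - 2)*(c + 3)*(c + 1)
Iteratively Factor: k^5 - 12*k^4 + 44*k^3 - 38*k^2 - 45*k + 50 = (k - 2)*(k^4 - 10*k^3 + 24*k^2 + 10*k - 25) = (k - 5)*(k - 2)*(k^3 - 5*k^2 - k + 5) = (k - 5)*(k - 2)*(k - 1)*(k^2 - 4*k - 5) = (k - 5)*(k - 2)*(k - 1)*(k + 1)*(k - 5)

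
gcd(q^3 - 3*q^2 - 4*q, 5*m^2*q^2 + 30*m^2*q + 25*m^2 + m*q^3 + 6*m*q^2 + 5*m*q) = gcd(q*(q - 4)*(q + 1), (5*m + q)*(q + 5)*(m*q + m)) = q + 1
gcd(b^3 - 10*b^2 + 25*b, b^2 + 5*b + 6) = 1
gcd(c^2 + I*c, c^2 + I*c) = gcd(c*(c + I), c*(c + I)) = c^2 + I*c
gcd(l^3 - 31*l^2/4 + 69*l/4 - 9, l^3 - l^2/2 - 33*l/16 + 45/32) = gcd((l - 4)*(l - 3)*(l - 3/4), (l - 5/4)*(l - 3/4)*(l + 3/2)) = l - 3/4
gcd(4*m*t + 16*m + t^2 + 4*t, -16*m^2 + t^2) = 4*m + t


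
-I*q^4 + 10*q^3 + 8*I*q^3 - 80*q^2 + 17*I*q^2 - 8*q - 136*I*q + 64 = (q - 8)*(q + I)*(q + 8*I)*(-I*q + 1)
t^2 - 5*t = t*(t - 5)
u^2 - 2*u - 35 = (u - 7)*(u + 5)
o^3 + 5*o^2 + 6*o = o*(o + 2)*(o + 3)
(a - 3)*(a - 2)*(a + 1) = a^3 - 4*a^2 + a + 6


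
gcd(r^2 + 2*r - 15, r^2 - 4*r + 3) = r - 3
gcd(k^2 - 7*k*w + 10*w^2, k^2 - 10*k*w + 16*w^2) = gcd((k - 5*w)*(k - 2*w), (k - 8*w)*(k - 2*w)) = -k + 2*w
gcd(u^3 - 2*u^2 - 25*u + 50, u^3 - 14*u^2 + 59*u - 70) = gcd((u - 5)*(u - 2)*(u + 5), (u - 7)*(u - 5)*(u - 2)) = u^2 - 7*u + 10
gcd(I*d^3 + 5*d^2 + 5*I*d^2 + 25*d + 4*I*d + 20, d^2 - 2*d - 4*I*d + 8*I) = 1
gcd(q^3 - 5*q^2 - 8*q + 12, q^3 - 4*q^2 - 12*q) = q^2 - 4*q - 12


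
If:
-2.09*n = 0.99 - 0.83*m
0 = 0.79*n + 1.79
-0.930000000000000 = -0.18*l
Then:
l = 5.17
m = -4.51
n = -2.27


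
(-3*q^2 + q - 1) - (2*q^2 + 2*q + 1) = -5*q^2 - q - 2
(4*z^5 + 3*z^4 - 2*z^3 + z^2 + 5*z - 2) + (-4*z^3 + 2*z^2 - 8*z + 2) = 4*z^5 + 3*z^4 - 6*z^3 + 3*z^2 - 3*z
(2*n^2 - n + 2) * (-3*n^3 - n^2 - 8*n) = -6*n^5 + n^4 - 21*n^3 + 6*n^2 - 16*n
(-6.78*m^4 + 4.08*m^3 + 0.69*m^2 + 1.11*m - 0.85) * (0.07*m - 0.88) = -0.4746*m^5 + 6.252*m^4 - 3.5421*m^3 - 0.5295*m^2 - 1.0363*m + 0.748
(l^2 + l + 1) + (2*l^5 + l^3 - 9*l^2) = 2*l^5 + l^3 - 8*l^2 + l + 1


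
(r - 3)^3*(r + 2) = r^4 - 7*r^3 + 9*r^2 + 27*r - 54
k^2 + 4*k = k*(k + 4)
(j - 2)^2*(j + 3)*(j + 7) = j^4 + 6*j^3 - 15*j^2 - 44*j + 84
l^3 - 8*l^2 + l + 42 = (l - 7)*(l - 3)*(l + 2)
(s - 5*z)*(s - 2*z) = s^2 - 7*s*z + 10*z^2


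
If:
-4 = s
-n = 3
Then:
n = -3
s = -4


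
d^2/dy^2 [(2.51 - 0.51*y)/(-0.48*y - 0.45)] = -1.376928/(0.48*y + 0.45)^3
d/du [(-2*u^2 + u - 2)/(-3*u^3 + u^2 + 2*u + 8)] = (-6*u^4 + 6*u^3 - 23*u^2 - 28*u + 12)/(9*u^6 - 6*u^5 - 11*u^4 - 44*u^3 + 20*u^2 + 32*u + 64)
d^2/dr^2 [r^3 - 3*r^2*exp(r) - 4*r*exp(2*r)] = -3*r^2*exp(r) - 16*r*exp(2*r) - 12*r*exp(r) + 6*r - 16*exp(2*r) - 6*exp(r)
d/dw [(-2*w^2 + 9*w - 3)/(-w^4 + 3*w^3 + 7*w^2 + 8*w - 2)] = (-4*w^5 + 33*w^4 - 66*w^3 - 52*w^2 + 50*w + 6)/(w^8 - 6*w^7 - 5*w^6 + 26*w^5 + 101*w^4 + 100*w^3 + 36*w^2 - 32*w + 4)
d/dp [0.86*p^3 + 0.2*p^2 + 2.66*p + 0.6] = 2.58*p^2 + 0.4*p + 2.66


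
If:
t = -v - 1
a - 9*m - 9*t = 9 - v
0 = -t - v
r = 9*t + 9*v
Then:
No Solution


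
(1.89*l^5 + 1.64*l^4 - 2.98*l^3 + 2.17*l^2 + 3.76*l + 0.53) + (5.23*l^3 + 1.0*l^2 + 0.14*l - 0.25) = 1.89*l^5 + 1.64*l^4 + 2.25*l^3 + 3.17*l^2 + 3.9*l + 0.28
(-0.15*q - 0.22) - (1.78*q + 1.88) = -1.93*q - 2.1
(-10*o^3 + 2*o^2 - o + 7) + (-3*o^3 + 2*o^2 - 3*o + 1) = -13*o^3 + 4*o^2 - 4*o + 8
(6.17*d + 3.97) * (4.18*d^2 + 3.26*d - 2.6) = 25.7906*d^3 + 36.7088*d^2 - 3.0998*d - 10.322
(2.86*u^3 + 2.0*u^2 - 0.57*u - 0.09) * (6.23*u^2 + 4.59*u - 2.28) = 17.8178*u^5 + 25.5874*u^4 - 0.8919*u^3 - 7.737*u^2 + 0.8865*u + 0.2052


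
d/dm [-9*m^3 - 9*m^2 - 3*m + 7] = -27*m^2 - 18*m - 3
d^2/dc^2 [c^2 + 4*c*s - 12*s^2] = 2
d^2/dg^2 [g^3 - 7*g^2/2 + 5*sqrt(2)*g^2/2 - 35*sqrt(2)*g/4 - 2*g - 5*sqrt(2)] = 6*g - 7 + 5*sqrt(2)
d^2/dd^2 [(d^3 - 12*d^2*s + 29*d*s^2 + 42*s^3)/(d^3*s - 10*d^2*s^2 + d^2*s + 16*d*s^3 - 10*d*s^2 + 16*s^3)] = 2*(3*(d - 4*s)*(d^3 - 10*d^2*s + d^2 + 16*d*s^2 - 10*d*s + 16*s^2)^2 - ((3*d - 10*s + 1)*(d^3 - 12*d^2*s + 29*d*s^2 + 42*s^3) + (3*d^2 - 24*d*s + 29*s^2)*(3*d^2 - 20*d*s + 2*d + 16*s^2 - 10*s))*(d^3 - 10*d^2*s + d^2 + 16*d*s^2 - 10*d*s + 16*s^2) + (d^3 - 12*d^2*s + 29*d*s^2 + 42*s^3)*(3*d^2 - 20*d*s + 2*d + 16*s^2 - 10*s)^2)/(s*(d^3 - 10*d^2*s + d^2 + 16*d*s^2 - 10*d*s + 16*s^2)^3)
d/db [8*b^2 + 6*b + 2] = 16*b + 6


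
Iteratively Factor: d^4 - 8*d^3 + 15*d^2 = (d - 3)*(d^3 - 5*d^2) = (d - 5)*(d - 3)*(d^2) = d*(d - 5)*(d - 3)*(d)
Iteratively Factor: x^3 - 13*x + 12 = (x - 1)*(x^2 + x - 12) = (x - 3)*(x - 1)*(x + 4)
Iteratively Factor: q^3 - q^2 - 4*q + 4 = (q - 2)*(q^2 + q - 2) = (q - 2)*(q - 1)*(q + 2)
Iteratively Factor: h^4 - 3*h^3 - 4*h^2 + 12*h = (h - 3)*(h^3 - 4*h) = h*(h - 3)*(h^2 - 4) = h*(h - 3)*(h - 2)*(h + 2)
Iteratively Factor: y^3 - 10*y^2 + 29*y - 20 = (y - 5)*(y^2 - 5*y + 4) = (y - 5)*(y - 4)*(y - 1)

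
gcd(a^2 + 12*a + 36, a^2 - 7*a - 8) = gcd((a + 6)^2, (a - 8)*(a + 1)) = 1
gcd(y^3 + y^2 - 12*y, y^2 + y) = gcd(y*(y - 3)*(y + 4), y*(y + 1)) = y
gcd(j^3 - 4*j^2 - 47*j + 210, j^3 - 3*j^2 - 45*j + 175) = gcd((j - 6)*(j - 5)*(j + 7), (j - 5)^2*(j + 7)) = j^2 + 2*j - 35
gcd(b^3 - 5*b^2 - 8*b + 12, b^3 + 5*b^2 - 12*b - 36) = b + 2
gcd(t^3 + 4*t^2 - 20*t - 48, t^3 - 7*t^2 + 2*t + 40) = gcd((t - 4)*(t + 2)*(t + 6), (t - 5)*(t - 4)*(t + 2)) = t^2 - 2*t - 8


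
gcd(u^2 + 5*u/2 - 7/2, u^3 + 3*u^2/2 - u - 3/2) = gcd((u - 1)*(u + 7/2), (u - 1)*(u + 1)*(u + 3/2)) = u - 1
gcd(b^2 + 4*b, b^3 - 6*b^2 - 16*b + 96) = b + 4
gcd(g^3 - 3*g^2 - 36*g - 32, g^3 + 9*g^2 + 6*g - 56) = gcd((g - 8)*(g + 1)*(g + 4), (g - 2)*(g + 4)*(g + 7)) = g + 4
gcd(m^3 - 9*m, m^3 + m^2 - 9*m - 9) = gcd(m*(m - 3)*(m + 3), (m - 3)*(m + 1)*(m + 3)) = m^2 - 9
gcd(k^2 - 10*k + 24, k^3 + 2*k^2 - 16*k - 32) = k - 4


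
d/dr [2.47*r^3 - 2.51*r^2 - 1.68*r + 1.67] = 7.41*r^2 - 5.02*r - 1.68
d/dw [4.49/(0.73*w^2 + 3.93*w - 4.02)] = (-6.5554*w - 17.6457)/(0.73*w^2 + 3.93*w - 4.02)^2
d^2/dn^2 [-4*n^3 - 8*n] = -24*n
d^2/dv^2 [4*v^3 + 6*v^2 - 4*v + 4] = 24*v + 12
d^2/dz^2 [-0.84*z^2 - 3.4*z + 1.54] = -1.68000000000000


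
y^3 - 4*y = y*(y - 2)*(y + 2)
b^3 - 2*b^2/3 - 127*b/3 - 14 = (b - 7)*(b + 1/3)*(b + 6)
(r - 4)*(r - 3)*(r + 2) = r^3 - 5*r^2 - 2*r + 24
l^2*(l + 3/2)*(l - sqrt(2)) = l^4 - sqrt(2)*l^3 + 3*l^3/2 - 3*sqrt(2)*l^2/2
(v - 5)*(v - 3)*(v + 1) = v^3 - 7*v^2 + 7*v + 15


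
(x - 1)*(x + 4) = x^2 + 3*x - 4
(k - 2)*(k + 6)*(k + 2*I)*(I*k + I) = I*k^4 - 2*k^3 + 5*I*k^3 - 10*k^2 - 8*I*k^2 + 16*k - 12*I*k + 24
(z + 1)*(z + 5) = z^2 + 6*z + 5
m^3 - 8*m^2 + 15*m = m*(m - 5)*(m - 3)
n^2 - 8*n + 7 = (n - 7)*(n - 1)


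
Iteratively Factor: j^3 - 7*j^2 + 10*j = (j)*(j^2 - 7*j + 10) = j*(j - 2)*(j - 5)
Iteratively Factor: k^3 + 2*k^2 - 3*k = (k - 1)*(k^2 + 3*k) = (k - 1)*(k + 3)*(k)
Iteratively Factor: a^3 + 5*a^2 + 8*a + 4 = (a + 2)*(a^2 + 3*a + 2) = (a + 2)^2*(a + 1)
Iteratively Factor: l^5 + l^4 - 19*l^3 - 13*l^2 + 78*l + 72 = (l + 1)*(l^4 - 19*l^2 + 6*l + 72) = (l + 1)*(l + 2)*(l^3 - 2*l^2 - 15*l + 36) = (l - 3)*(l + 1)*(l + 2)*(l^2 + l - 12) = (l - 3)*(l + 1)*(l + 2)*(l + 4)*(l - 3)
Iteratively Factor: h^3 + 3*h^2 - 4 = (h - 1)*(h^2 + 4*h + 4) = (h - 1)*(h + 2)*(h + 2)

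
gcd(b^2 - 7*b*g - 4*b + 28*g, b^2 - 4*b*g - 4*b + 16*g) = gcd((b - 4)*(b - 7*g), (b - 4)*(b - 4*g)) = b - 4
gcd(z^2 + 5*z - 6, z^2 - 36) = z + 6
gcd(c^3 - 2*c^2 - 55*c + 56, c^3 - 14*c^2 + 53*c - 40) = c^2 - 9*c + 8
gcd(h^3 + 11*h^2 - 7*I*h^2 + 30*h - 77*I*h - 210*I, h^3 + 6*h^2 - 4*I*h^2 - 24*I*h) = h + 6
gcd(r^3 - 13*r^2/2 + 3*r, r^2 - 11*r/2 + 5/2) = r - 1/2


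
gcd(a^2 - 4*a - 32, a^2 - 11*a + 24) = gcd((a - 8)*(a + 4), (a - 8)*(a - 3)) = a - 8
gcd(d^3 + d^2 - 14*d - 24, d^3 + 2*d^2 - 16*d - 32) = d^2 - 2*d - 8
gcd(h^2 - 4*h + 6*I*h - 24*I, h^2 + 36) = h + 6*I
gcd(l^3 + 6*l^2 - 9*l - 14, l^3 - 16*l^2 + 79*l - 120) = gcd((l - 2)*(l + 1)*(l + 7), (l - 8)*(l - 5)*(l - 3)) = 1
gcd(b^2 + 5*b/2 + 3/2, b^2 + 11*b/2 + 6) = b + 3/2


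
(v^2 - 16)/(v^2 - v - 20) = (v - 4)/(v - 5)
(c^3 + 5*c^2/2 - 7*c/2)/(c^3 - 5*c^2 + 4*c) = (c + 7/2)/(c - 4)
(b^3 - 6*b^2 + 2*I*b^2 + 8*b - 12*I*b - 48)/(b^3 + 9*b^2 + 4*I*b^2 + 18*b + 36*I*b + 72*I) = (b^2 - 2*b*(3 + I) + 12*I)/(b^2 + 9*b + 18)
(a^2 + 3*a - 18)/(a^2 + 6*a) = (a - 3)/a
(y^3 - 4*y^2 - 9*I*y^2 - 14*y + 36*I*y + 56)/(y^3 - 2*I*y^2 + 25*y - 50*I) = (y^2 - y*(4 + 7*I) + 28*I)/(y^2 + 25)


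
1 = 1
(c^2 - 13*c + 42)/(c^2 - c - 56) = (-c^2 + 13*c - 42)/(-c^2 + c + 56)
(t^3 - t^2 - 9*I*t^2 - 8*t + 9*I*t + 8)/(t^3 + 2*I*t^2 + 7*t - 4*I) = (t^2 - t*(1 + 8*I) + 8*I)/(t^2 + 3*I*t + 4)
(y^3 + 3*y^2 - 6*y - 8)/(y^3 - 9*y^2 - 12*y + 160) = (y^2 - y - 2)/(y^2 - 13*y + 40)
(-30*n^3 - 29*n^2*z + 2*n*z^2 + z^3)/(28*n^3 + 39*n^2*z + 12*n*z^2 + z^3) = (-30*n^2 + n*z + z^2)/(28*n^2 + 11*n*z + z^2)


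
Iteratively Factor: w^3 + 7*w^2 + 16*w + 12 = (w + 2)*(w^2 + 5*w + 6) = (w + 2)^2*(w + 3)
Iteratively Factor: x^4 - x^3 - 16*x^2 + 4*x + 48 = (x - 4)*(x^3 + 3*x^2 - 4*x - 12) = (x - 4)*(x + 2)*(x^2 + x - 6) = (x - 4)*(x + 2)*(x + 3)*(x - 2)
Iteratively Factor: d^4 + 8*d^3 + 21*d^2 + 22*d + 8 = (d + 4)*(d^3 + 4*d^2 + 5*d + 2) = (d + 1)*(d + 4)*(d^2 + 3*d + 2) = (d + 1)*(d + 2)*(d + 4)*(d + 1)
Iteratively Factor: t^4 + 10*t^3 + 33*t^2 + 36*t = (t)*(t^3 + 10*t^2 + 33*t + 36) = t*(t + 4)*(t^2 + 6*t + 9) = t*(t + 3)*(t + 4)*(t + 3)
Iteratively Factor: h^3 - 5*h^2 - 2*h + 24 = (h - 3)*(h^2 - 2*h - 8) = (h - 3)*(h + 2)*(h - 4)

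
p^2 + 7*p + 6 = (p + 1)*(p + 6)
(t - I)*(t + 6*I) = t^2 + 5*I*t + 6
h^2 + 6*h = h*(h + 6)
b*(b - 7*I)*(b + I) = b^3 - 6*I*b^2 + 7*b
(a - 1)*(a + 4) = a^2 + 3*a - 4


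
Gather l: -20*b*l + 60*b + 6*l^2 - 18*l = 60*b + 6*l^2 + l*(-20*b - 18)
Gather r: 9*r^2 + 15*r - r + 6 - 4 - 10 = 9*r^2 + 14*r - 8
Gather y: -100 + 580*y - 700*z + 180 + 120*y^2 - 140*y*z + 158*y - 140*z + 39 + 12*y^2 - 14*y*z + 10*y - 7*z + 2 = 132*y^2 + y*(748 - 154*z) - 847*z + 121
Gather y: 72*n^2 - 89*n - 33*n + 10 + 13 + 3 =72*n^2 - 122*n + 26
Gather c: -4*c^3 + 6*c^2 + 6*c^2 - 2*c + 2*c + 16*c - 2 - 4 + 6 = -4*c^3 + 12*c^2 + 16*c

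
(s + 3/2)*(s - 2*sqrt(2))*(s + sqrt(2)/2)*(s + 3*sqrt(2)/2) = s^4 + 3*s^3/2 - 13*s^2/2 - 39*s/4 - 3*sqrt(2)*s - 9*sqrt(2)/2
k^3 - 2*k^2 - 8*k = k*(k - 4)*(k + 2)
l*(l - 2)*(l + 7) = l^3 + 5*l^2 - 14*l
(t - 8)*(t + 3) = t^2 - 5*t - 24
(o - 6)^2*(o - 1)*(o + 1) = o^4 - 12*o^3 + 35*o^2 + 12*o - 36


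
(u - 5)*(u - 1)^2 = u^3 - 7*u^2 + 11*u - 5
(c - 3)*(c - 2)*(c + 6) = c^3 + c^2 - 24*c + 36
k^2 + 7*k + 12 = (k + 3)*(k + 4)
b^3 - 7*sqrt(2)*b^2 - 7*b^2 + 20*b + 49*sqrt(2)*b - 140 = (b - 7)*(b - 5*sqrt(2))*(b - 2*sqrt(2))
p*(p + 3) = p^2 + 3*p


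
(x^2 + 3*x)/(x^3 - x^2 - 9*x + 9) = x/(x^2 - 4*x + 3)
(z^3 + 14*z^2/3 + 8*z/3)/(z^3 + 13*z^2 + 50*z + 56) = z*(3*z + 2)/(3*(z^2 + 9*z + 14))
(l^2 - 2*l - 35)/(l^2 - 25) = (l - 7)/(l - 5)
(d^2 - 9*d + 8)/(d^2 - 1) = (d - 8)/(d + 1)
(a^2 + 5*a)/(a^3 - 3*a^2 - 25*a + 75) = a/(a^2 - 8*a + 15)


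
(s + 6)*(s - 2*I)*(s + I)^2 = s^4 + 6*s^3 + 3*s^2 + 18*s + 2*I*s + 12*I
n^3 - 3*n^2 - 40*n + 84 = (n - 7)*(n - 2)*(n + 6)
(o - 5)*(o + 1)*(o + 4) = o^3 - 21*o - 20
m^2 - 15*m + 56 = (m - 8)*(m - 7)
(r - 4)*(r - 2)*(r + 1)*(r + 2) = r^4 - 3*r^3 - 8*r^2 + 12*r + 16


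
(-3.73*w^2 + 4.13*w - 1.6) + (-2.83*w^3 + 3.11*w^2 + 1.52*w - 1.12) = -2.83*w^3 - 0.62*w^2 + 5.65*w - 2.72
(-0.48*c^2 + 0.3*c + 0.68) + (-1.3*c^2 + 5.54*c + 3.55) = -1.78*c^2 + 5.84*c + 4.23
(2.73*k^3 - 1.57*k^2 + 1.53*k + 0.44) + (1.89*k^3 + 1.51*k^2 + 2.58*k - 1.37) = 4.62*k^3 - 0.0600000000000001*k^2 + 4.11*k - 0.93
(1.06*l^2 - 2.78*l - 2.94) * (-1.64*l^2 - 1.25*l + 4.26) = -1.7384*l^4 + 3.2342*l^3 + 12.8122*l^2 - 8.1678*l - 12.5244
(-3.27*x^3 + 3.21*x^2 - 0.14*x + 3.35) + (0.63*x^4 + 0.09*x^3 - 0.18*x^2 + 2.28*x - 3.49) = 0.63*x^4 - 3.18*x^3 + 3.03*x^2 + 2.14*x - 0.14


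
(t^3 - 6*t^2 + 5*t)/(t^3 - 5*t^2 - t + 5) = t/(t + 1)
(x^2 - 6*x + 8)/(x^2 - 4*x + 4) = (x - 4)/(x - 2)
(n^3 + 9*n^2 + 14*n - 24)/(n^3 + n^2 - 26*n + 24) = (n + 4)/(n - 4)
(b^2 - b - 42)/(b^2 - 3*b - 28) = (b + 6)/(b + 4)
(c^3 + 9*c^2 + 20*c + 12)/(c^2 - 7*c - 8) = (c^2 + 8*c + 12)/(c - 8)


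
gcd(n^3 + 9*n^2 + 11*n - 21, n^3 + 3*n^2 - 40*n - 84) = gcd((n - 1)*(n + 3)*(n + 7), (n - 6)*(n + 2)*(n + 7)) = n + 7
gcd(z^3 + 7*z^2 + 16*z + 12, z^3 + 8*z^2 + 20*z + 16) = z^2 + 4*z + 4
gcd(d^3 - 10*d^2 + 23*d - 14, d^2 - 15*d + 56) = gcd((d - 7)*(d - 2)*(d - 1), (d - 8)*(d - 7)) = d - 7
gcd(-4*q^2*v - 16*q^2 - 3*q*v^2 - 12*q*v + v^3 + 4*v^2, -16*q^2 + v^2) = 4*q - v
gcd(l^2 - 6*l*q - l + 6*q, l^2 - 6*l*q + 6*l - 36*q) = -l + 6*q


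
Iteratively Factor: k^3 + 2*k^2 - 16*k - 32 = (k + 2)*(k^2 - 16) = (k + 2)*(k + 4)*(k - 4)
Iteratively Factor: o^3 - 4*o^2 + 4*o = (o)*(o^2 - 4*o + 4) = o*(o - 2)*(o - 2)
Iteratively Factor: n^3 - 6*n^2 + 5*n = (n)*(n^2 - 6*n + 5) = n*(n - 5)*(n - 1)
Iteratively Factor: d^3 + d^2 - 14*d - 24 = (d - 4)*(d^2 + 5*d + 6) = (d - 4)*(d + 2)*(d + 3)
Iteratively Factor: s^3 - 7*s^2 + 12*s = (s)*(s^2 - 7*s + 12) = s*(s - 3)*(s - 4)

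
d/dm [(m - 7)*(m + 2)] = 2*m - 5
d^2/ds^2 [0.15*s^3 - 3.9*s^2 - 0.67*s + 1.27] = 0.9*s - 7.8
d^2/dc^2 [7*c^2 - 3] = 14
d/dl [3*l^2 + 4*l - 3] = 6*l + 4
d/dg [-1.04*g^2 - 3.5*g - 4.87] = -2.08*g - 3.5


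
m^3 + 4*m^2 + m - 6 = (m - 1)*(m + 2)*(m + 3)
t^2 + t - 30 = (t - 5)*(t + 6)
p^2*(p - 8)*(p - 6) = p^4 - 14*p^3 + 48*p^2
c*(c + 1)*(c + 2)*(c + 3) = c^4 + 6*c^3 + 11*c^2 + 6*c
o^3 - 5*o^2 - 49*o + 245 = (o - 7)*(o - 5)*(o + 7)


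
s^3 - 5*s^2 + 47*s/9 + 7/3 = (s - 3)*(s - 7/3)*(s + 1/3)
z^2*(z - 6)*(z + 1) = z^4 - 5*z^3 - 6*z^2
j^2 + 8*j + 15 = (j + 3)*(j + 5)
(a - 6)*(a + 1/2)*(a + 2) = a^3 - 7*a^2/2 - 14*a - 6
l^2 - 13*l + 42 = (l - 7)*(l - 6)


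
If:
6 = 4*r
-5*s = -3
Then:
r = 3/2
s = 3/5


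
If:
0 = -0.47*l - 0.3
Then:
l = -0.64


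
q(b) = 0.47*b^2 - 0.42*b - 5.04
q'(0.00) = -0.42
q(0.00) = -5.04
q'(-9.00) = -8.88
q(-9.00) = 36.81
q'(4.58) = 3.89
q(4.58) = 2.90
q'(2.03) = 1.49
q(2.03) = -3.96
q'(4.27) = 3.59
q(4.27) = 1.74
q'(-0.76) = -1.13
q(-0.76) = -4.45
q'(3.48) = 2.85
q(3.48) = -0.81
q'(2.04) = 1.50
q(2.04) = -3.94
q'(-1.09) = -1.44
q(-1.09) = -4.02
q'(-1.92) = -2.22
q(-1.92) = -2.50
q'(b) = 0.94*b - 0.42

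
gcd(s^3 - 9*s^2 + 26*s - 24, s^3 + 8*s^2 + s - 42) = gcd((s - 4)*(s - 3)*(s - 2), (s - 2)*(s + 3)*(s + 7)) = s - 2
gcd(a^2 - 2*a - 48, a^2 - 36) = a + 6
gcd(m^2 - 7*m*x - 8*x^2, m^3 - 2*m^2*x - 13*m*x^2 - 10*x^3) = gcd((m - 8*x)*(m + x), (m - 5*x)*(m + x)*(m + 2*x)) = m + x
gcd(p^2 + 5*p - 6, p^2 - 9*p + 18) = 1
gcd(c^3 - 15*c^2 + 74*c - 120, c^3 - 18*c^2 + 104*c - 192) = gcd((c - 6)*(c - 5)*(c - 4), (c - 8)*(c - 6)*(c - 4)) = c^2 - 10*c + 24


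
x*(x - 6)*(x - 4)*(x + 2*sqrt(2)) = x^4 - 10*x^3 + 2*sqrt(2)*x^3 - 20*sqrt(2)*x^2 + 24*x^2 + 48*sqrt(2)*x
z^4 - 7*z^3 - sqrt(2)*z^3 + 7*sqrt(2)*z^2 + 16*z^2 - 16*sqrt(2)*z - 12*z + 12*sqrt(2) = (z - 3)*(z - 2)^2*(z - sqrt(2))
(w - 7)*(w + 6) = w^2 - w - 42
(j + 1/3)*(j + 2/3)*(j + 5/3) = j^3 + 8*j^2/3 + 17*j/9 + 10/27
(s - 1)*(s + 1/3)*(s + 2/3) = s^3 - 7*s/9 - 2/9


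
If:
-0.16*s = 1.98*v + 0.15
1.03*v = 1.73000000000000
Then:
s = -21.72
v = 1.68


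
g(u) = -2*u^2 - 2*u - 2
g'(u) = -4*u - 2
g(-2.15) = -6.94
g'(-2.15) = 6.60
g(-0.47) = -1.50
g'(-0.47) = -0.12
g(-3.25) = -16.62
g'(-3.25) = 11.00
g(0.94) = -5.65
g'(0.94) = -5.76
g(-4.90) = -40.22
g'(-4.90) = 17.60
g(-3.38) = -18.09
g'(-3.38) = 11.52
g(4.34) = -48.35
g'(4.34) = -19.36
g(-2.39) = -8.64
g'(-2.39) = 7.56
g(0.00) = -2.00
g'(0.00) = -2.00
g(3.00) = -26.00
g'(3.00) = -14.00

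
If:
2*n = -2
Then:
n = -1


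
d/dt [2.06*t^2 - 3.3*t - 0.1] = 4.12*t - 3.3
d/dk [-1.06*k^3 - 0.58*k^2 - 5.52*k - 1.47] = -3.18*k^2 - 1.16*k - 5.52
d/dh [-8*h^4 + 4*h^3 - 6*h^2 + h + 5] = -32*h^3 + 12*h^2 - 12*h + 1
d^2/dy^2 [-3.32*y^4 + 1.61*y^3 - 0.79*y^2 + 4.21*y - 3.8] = -39.84*y^2 + 9.66*y - 1.58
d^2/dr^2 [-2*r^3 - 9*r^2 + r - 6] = -12*r - 18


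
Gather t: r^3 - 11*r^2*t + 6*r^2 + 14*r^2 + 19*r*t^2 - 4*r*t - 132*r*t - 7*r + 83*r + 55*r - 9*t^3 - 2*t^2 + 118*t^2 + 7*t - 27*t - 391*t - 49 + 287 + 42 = r^3 + 20*r^2 + 131*r - 9*t^3 + t^2*(19*r + 116) + t*(-11*r^2 - 136*r - 411) + 280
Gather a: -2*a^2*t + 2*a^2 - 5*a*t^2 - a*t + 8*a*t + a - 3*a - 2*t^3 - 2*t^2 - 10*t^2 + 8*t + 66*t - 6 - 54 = a^2*(2 - 2*t) + a*(-5*t^2 + 7*t - 2) - 2*t^3 - 12*t^2 + 74*t - 60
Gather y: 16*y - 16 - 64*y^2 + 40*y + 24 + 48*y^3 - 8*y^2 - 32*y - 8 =48*y^3 - 72*y^2 + 24*y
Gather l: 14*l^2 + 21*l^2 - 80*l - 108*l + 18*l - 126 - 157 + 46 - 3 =35*l^2 - 170*l - 240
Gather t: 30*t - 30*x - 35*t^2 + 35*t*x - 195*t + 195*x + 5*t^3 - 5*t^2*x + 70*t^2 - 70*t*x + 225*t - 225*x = 5*t^3 + t^2*(35 - 5*x) + t*(60 - 35*x) - 60*x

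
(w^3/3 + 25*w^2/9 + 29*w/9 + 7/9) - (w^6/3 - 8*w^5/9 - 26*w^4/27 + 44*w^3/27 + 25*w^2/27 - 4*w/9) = -w^6/3 + 8*w^5/9 + 26*w^4/27 - 35*w^3/27 + 50*w^2/27 + 11*w/3 + 7/9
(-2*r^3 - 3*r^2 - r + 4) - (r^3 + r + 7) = -3*r^3 - 3*r^2 - 2*r - 3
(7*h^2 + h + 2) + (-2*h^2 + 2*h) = 5*h^2 + 3*h + 2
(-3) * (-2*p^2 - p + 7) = 6*p^2 + 3*p - 21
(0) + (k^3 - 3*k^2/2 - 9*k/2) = k^3 - 3*k^2/2 - 9*k/2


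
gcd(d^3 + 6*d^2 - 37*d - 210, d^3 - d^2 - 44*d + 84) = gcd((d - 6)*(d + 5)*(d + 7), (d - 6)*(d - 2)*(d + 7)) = d^2 + d - 42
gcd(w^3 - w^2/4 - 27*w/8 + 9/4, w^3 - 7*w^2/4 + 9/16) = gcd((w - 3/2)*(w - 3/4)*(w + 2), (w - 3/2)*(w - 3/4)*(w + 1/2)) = w^2 - 9*w/4 + 9/8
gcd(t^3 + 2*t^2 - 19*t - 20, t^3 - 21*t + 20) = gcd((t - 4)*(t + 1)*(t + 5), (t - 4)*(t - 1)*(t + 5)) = t^2 + t - 20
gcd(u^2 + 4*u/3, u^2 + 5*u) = u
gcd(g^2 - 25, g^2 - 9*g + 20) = g - 5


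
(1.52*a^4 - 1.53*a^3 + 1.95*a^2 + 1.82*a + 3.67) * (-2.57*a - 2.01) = -3.9064*a^5 + 0.8769*a^4 - 1.9362*a^3 - 8.5969*a^2 - 13.0901*a - 7.3767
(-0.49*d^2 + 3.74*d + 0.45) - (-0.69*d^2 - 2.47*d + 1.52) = 0.2*d^2 + 6.21*d - 1.07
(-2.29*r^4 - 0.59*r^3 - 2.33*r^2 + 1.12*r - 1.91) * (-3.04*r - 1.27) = 6.9616*r^5 + 4.7019*r^4 + 7.8325*r^3 - 0.4457*r^2 + 4.384*r + 2.4257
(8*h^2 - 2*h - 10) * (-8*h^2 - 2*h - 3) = -64*h^4 + 60*h^2 + 26*h + 30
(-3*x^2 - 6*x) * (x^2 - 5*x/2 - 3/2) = -3*x^4 + 3*x^3/2 + 39*x^2/2 + 9*x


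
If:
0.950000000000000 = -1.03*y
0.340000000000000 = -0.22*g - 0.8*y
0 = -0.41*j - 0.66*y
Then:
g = 1.81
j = 1.48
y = -0.92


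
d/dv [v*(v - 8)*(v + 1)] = 3*v^2 - 14*v - 8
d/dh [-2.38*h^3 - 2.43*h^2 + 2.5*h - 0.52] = -7.14*h^2 - 4.86*h + 2.5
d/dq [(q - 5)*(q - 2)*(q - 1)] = 3*q^2 - 16*q + 17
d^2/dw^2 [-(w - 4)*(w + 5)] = -2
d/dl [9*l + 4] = 9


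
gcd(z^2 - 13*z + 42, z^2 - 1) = 1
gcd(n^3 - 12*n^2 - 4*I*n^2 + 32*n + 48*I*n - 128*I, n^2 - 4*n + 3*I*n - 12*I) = n - 4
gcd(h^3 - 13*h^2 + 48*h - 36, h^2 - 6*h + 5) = h - 1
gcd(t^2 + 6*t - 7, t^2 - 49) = t + 7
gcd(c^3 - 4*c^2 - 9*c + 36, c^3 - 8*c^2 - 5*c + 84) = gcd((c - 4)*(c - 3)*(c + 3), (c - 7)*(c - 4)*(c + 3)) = c^2 - c - 12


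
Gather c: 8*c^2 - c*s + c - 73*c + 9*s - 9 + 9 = 8*c^2 + c*(-s - 72) + 9*s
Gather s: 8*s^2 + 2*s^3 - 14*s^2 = 2*s^3 - 6*s^2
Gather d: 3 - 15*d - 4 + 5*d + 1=-10*d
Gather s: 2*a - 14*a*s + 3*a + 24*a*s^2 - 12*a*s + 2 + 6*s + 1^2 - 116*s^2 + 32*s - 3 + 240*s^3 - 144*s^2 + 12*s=5*a + 240*s^3 + s^2*(24*a - 260) + s*(50 - 26*a)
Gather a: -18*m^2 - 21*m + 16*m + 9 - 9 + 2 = -18*m^2 - 5*m + 2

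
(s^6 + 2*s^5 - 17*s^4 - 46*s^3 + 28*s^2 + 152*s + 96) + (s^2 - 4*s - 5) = s^6 + 2*s^5 - 17*s^4 - 46*s^3 + 29*s^2 + 148*s + 91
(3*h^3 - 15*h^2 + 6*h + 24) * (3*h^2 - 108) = 9*h^5 - 45*h^4 - 306*h^3 + 1692*h^2 - 648*h - 2592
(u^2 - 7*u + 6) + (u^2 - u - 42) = 2*u^2 - 8*u - 36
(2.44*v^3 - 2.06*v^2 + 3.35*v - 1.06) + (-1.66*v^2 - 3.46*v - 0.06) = 2.44*v^3 - 3.72*v^2 - 0.11*v - 1.12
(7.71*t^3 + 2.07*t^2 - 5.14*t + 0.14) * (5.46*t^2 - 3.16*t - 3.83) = 42.0966*t^5 - 13.0614*t^4 - 64.1349*t^3 + 9.0787*t^2 + 19.2438*t - 0.5362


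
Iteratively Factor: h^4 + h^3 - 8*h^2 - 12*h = (h - 3)*(h^3 + 4*h^2 + 4*h) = (h - 3)*(h + 2)*(h^2 + 2*h) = (h - 3)*(h + 2)^2*(h)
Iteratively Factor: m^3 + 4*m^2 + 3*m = (m)*(m^2 + 4*m + 3) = m*(m + 3)*(m + 1)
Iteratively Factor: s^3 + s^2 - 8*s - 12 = (s + 2)*(s^2 - s - 6) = (s - 3)*(s + 2)*(s + 2)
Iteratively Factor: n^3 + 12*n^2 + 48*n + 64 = (n + 4)*(n^2 + 8*n + 16) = (n + 4)^2*(n + 4)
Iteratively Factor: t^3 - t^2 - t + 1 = (t - 1)*(t^2 - 1) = (t - 1)*(t + 1)*(t - 1)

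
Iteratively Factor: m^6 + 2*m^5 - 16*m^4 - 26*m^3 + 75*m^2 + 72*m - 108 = (m + 3)*(m^5 - m^4 - 13*m^3 + 13*m^2 + 36*m - 36) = (m - 2)*(m + 3)*(m^4 + m^3 - 11*m^2 - 9*m + 18) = (m - 2)*(m + 2)*(m + 3)*(m^3 - m^2 - 9*m + 9) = (m - 2)*(m + 2)*(m + 3)^2*(m^2 - 4*m + 3) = (m - 2)*(m - 1)*(m + 2)*(m + 3)^2*(m - 3)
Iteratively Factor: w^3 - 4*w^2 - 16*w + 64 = (w - 4)*(w^2 - 16) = (w - 4)*(w + 4)*(w - 4)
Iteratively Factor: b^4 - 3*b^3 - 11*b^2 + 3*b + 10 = (b + 1)*(b^3 - 4*b^2 - 7*b + 10) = (b + 1)*(b + 2)*(b^2 - 6*b + 5) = (b - 5)*(b + 1)*(b + 2)*(b - 1)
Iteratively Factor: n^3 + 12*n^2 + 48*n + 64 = (n + 4)*(n^2 + 8*n + 16) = (n + 4)^2*(n + 4)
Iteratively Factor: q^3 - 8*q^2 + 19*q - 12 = (q - 3)*(q^2 - 5*q + 4) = (q - 4)*(q - 3)*(q - 1)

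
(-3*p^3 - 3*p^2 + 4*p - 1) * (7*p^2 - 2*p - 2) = -21*p^5 - 15*p^4 + 40*p^3 - 9*p^2 - 6*p + 2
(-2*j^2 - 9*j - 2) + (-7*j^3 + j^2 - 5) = -7*j^3 - j^2 - 9*j - 7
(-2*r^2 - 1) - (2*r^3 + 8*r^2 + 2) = -2*r^3 - 10*r^2 - 3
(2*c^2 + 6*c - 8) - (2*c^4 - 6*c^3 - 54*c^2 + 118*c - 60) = -2*c^4 + 6*c^3 + 56*c^2 - 112*c + 52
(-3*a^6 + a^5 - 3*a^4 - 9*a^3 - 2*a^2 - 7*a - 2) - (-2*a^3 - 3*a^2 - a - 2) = -3*a^6 + a^5 - 3*a^4 - 7*a^3 + a^2 - 6*a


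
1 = 1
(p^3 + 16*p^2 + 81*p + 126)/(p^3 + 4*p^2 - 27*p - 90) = (p + 7)/(p - 5)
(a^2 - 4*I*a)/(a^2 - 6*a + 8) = a*(a - 4*I)/(a^2 - 6*a + 8)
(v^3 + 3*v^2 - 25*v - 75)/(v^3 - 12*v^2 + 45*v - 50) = (v^2 + 8*v + 15)/(v^2 - 7*v + 10)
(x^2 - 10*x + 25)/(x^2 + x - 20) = (x^2 - 10*x + 25)/(x^2 + x - 20)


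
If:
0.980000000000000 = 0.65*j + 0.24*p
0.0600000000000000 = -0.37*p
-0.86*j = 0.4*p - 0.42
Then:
No Solution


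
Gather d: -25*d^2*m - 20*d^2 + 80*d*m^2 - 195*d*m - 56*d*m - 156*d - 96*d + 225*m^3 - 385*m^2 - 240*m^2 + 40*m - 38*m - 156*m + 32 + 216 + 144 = d^2*(-25*m - 20) + d*(80*m^2 - 251*m - 252) + 225*m^3 - 625*m^2 - 154*m + 392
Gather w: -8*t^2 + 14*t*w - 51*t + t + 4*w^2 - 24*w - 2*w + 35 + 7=-8*t^2 - 50*t + 4*w^2 + w*(14*t - 26) + 42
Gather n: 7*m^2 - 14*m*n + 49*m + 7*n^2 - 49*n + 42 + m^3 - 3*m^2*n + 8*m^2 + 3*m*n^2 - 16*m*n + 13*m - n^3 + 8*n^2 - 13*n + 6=m^3 + 15*m^2 + 62*m - n^3 + n^2*(3*m + 15) + n*(-3*m^2 - 30*m - 62) + 48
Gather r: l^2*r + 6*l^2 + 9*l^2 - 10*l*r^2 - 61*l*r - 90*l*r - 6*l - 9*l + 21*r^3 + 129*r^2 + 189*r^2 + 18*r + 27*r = 15*l^2 - 15*l + 21*r^3 + r^2*(318 - 10*l) + r*(l^2 - 151*l + 45)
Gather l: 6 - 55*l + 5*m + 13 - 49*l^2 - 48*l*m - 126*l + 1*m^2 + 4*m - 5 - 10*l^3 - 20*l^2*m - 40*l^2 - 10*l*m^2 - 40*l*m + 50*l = -10*l^3 + l^2*(-20*m - 89) + l*(-10*m^2 - 88*m - 131) + m^2 + 9*m + 14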